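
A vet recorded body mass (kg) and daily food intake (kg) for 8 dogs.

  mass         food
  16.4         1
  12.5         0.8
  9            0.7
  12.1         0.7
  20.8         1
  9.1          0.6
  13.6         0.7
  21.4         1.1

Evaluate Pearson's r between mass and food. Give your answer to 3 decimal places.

0.927

n = 8, Σx = 114.9, Σy = 6.6, Σx² = 1810.99, Σy² = 5.68, Σxy = 100.49
nΣxy − ΣxΣy = 803.92 − 758.34 = 45.58
nΣx² − (Σx)² = 14487.92 − 13202.01 = 1285.91; nΣy² − (Σy)² = 45.44 − 43.56 = 1.88
r = 45.58 / √(1285.91 × 1.88) = 45.58 / 49.1682 ≈ 0.927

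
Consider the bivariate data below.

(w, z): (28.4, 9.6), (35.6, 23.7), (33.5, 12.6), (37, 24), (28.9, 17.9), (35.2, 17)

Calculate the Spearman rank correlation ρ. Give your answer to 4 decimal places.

Rank w: 1, 5, 3, 6, 2, 4
Rank z: 1, 5, 2, 6, 4, 3
d = rank(w) − rank(z): 0, 0, 1, 0, -2, 1; Σd² = 6
ρ = 1 − 6Σd² / [n(n²−1)] = 1 − 6×6 / (6×35) = 1 − 36/210 ≈ 0.8286

0.8286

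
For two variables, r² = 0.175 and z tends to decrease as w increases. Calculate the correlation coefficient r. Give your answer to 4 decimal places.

-0.4183

|r| = √0.175 = 0.4183
The association is negative, so r = −0.4183.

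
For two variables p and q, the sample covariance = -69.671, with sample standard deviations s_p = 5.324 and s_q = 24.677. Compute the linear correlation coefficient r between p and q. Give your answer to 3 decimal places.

r = Cov(p,q) / (s_p · s_q) = -69.671 / (5.324 × 24.677)
  = -69.671 / 131.3803 ≈ -0.530

-0.530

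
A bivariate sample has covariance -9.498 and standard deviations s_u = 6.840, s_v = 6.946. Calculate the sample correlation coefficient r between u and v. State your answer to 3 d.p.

r = Cov(u,v) / (s_u · s_v) = -9.498 / (6.840 × 6.946)
  = -9.498 / 47.5106 ≈ -0.200

-0.200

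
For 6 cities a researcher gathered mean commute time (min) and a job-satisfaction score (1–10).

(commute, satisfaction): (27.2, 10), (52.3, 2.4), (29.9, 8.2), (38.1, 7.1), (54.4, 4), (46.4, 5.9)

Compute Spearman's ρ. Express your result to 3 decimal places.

Rank commute: 1, 5, 2, 3, 6, 4
Rank satisfaction: 6, 1, 5, 4, 2, 3
d = rank(commute) − rank(satisfaction): -5, 4, -3, -1, 4, 1; Σd² = 68
ρ = 1 − 6Σd² / [n(n²−1)] = 1 − 6×68 / (6×35) = 1 − 408/210 ≈ -0.943

-0.943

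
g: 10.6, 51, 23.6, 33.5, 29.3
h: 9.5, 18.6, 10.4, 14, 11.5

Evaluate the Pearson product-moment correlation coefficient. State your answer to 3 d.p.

0.957

n = 5, Σg = 148, Σh = 64, Σg² = 5251.06, Σh² = 872.62, Σgh = 2100.69
nΣgh − ΣgΣh = 10503.45 − 9472 = 1031.45
nΣg² − (Σg)² = 26255.3 − 21904 = 4351.3; nΣh² − (Σh)² = 4363.1 − 4096 = 267.1
r = 1031.45 / √(4351.3 × 267.1) = 1031.45 / 1078.0688 ≈ 0.957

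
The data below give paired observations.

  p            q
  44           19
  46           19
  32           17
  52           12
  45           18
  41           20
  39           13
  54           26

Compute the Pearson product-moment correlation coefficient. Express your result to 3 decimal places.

n = 8, Σp = 353, Σq = 144, Σp² = 15923, Σq² = 2724, Σpq = 6419
nΣpq − ΣpΣq = 51352 − 50832 = 520
nΣp² − (Σp)² = 127384 − 124609 = 2775; nΣq² − (Σq)² = 21792 − 20736 = 1056
r = 520 / √(2775 × 1056) = 520 / 1711.8411 ≈ 0.304

0.304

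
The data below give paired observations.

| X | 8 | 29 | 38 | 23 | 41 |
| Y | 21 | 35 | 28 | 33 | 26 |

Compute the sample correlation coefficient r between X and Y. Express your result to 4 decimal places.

0.3275

n = 5, ΣX = 139, ΣY = 143, ΣX² = 4559, ΣY² = 4215, ΣXY = 4072
nΣXY − ΣXΣY = 20360 − 19877 = 483
nΣX² − (ΣX)² = 22795 − 19321 = 3474; nΣY² − (ΣY)² = 21075 − 20449 = 626
r = 483 / √(3474 × 626) = 483 / 1474.6945 ≈ 0.3275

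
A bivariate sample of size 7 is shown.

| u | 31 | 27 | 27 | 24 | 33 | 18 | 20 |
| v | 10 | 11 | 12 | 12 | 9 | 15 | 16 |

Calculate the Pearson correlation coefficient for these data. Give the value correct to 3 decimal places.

-0.955

n = 7, Σu = 180, Σv = 85, Σu² = 4808, Σv² = 1071, Σuv = 2106
nΣuv − ΣuΣv = 14742 − 15300 = -558
nΣu² − (Σu)² = 33656 − 32400 = 1256; nΣv² − (Σv)² = 7497 − 7225 = 272
r = -558 / √(1256 × 272) = -558 / 584.4929 ≈ -0.955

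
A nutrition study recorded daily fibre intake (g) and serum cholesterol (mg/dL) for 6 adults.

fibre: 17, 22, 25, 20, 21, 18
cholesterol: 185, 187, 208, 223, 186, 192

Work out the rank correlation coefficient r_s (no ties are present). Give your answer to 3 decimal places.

0.371

Rank fibre: 1, 5, 6, 3, 4, 2
Rank cholesterol: 1, 3, 5, 6, 2, 4
d = rank(fibre) − rank(cholesterol): 0, 2, 1, -3, 2, -2; Σd² = 22
ρ = 1 − 6Σd² / [n(n²−1)] = 1 − 6×22 / (6×35) = 1 − 132/210 ≈ 0.371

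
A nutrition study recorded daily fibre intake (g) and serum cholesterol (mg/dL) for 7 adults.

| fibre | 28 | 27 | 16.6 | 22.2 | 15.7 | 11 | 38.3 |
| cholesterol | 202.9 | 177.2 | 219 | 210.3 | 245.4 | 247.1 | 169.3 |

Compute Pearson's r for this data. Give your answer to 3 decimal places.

n = 7, Σx = 158.8, Σy = 1471.2, Σx² = 4115.78, Σy² = 314697.4, Σxy = 31824.73
nΣxy − ΣxΣy = 222773.11 − 233626.56 = -10853.45
nΣx² − (Σx)² = 28810.46 − 25217.44 = 3593.02; nΣy² − (Σy)² = 2202881.8 − 2164429.44 = 38452.36
r = -10853.45 / √(3593.02 × 38452.36) = -10853.45 / 11754.1524 ≈ -0.923

-0.923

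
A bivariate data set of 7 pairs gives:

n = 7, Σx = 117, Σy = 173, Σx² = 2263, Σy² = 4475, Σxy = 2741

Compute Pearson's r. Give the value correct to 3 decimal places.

-0.608

r = (nΣxy − ΣxΣy) / √[(nΣx² − (Σx)²)(nΣy² − (Σy)²)]
Numerator: 7×2741 − 117×173 = -1054
Denominator: √[(15841 − 13689)(31325 − 29929)] = √[2152 × 1396] = 1733.2605
r = -1054 / 1733.2605 ≈ -0.608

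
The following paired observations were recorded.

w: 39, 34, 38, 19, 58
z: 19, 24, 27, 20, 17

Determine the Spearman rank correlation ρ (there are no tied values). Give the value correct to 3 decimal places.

-0.600

Rank w: 4, 2, 3, 1, 5
Rank z: 2, 4, 5, 3, 1
d = rank(w) − rank(z): 2, -2, -2, -2, 4; Σd² = 32
ρ = 1 − 6Σd² / [n(n²−1)] = 1 − 6×32 / (5×24) = 1 − 192/120 ≈ -0.600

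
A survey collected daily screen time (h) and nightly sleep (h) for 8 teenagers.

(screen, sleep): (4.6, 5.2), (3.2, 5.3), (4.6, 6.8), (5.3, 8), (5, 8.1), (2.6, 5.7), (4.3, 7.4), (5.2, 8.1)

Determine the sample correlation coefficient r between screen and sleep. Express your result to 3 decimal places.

n = 8, Σx = 34.8, Σy = 54.6, Σx² = 157.94, Σy² = 383.84, Σxy = 243.82
nΣxy − ΣxΣy = 1950.56 − 1900.08 = 50.48
nΣx² − (Σx)² = 1263.52 − 1211.04 = 52.48; nΣy² − (Σy)² = 3070.72 − 2981.16 = 89.56
r = 50.48 / √(52.48 × 89.56) = 50.48 / 68.5573 ≈ 0.736

0.736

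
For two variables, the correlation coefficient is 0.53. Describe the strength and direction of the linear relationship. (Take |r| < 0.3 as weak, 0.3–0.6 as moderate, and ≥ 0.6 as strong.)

r = 0.53 > 0 so the relationship is positive.
|r| = 0.53, which falls in the moderate range.

moderate positive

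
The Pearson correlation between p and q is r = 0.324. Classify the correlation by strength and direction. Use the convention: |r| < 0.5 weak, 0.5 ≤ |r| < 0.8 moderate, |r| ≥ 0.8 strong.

weak positive

r = 0.324 > 0 so the relationship is positive.
|r| = 0.324, which falls in the weak range.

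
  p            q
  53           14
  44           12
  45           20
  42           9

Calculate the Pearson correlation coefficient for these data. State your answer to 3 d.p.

n = 4, Σp = 184, Σq = 55, Σp² = 8534, Σq² = 821, Σpq = 2548
nΣpq − ΣpΣq = 10192 − 10120 = 72
nΣp² − (Σp)² = 34136 − 33856 = 280; nΣq² − (Σq)² = 3284 − 3025 = 259
r = 72 / √(280 × 259) = 72 / 269.2954 ≈ 0.267

0.267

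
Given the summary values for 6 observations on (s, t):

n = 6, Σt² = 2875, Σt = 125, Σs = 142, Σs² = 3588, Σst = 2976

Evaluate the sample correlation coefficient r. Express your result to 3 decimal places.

r = (nΣst − ΣsΣt) / √[(nΣs² − (Σs)²)(nΣt² − (Σt)²)]
Numerator: 6×2976 − 142×125 = 106
Denominator: √[(21528 − 20164)(17250 − 15625)] = √[1364 × 1625] = 1488.7915
r = 106 / 1488.7915 ≈ 0.071

0.071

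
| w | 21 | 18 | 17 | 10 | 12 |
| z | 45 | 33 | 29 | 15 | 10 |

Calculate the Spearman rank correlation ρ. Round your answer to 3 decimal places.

Rank w: 5, 4, 3, 1, 2
Rank z: 5, 4, 3, 2, 1
d = rank(w) − rank(z): 0, 0, 0, -1, 1; Σd² = 2
ρ = 1 − 6Σd² / [n(n²−1)] = 1 − 6×2 / (5×24) = 1 − 12/120 ≈ 0.900

0.900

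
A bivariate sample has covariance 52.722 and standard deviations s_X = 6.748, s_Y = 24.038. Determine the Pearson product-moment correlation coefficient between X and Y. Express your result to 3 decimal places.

r = Cov(X,Y) / (s_X · s_Y) = 52.722 / (6.748 × 24.038)
  = 52.722 / 162.2084 ≈ 0.325

0.325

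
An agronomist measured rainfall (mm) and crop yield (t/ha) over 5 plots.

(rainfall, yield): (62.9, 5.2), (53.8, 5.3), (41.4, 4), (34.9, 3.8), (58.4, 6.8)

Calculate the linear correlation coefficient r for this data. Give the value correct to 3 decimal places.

n = 5, Σx = 251.4, Σy = 25.1, Σx² = 13193.38, Σy² = 131.81, Σxy = 1307.56
nΣxy − ΣxΣy = 6537.8 − 6310.14 = 227.66
nΣx² − (Σx)² = 65966.9 − 63201.96 = 2764.94; nΣy² − (Σy)² = 659.05 − 630.01 = 29.04
r = 227.66 / √(2764.94 × 29.04) = 227.66 / 283.3617 ≈ 0.803

0.803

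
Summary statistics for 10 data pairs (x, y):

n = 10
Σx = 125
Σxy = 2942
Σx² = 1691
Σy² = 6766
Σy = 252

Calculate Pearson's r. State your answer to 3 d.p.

-0.900

r = (nΣxy − ΣxΣy) / √[(nΣx² − (Σx)²)(nΣy² − (Σy)²)]
Numerator: 10×2942 − 125×252 = -2080
Denominator: √[(16910 − 15625)(67660 − 63504)] = √[1285 × 4156] = 2310.9435
r = -2080 / 2310.9435 ≈ -0.900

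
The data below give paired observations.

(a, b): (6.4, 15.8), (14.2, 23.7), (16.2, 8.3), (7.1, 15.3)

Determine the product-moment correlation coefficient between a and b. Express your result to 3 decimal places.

-0.126

n = 4, Σa = 43.9, Σb = 63.1, Σa² = 555.45, Σb² = 1114.31, Σab = 680.75
nΣab − ΣaΣb = 2723 − 2770.09 = -47.09
nΣa² − (Σa)² = 2221.8 − 1927.21 = 294.59; nΣb² − (Σb)² = 4457.24 − 3981.61 = 475.63
r = -47.09 / √(294.59 × 475.63) = -47.09 / 374.3205 ≈ -0.126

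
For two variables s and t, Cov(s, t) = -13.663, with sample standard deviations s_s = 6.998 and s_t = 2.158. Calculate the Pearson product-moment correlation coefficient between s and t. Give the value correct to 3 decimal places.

-0.905

r = Cov(s,t) / (s_s · s_t) = -13.663 / (6.998 × 2.158)
  = -13.663 / 15.1017 ≈ -0.905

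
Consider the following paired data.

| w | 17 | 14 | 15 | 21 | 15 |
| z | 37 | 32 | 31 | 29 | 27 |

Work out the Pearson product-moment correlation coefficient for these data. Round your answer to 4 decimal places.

-0.0570

n = 5, Σw = 82, Σz = 156, Σw² = 1376, Σz² = 4924, Σwz = 2556
nΣwz − ΣwΣz = 12780 − 12792 = -12
nΣw² − (Σw)² = 6880 − 6724 = 156; nΣz² − (Σz)² = 24620 − 24336 = 284
r = -12 / √(156 × 284) = -12 / 210.4852 ≈ -0.0570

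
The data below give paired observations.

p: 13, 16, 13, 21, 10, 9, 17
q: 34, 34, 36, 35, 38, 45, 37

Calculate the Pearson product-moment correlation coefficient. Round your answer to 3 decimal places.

n = 7, Σp = 99, Σq = 259, Σp² = 1505, Σq² = 9671, Σpq = 3603
nΣpq − ΣpΣq = 25221 − 25641 = -420
nΣp² − (Σp)² = 10535 − 9801 = 734; nΣq² − (Σq)² = 67697 − 67081 = 616
r = -420 / √(734 × 616) = -420 / 672.4165 ≈ -0.625

-0.625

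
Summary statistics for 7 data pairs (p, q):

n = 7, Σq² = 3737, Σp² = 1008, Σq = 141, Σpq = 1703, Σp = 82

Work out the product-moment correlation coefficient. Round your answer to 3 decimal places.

r = (nΣpq − ΣpΣq) / √[(nΣp² − (Σp)²)(nΣq² − (Σq)²)]
Numerator: 7×1703 − 82×141 = 359
Denominator: √[(7056 − 6724)(26159 − 19881)] = √[332 × 6278] = 1443.7091
r = 359 / 1443.7091 ≈ 0.249

0.249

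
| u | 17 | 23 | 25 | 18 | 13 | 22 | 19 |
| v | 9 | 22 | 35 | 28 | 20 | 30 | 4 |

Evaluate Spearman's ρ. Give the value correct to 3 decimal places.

Rank u: 2, 6, 7, 3, 1, 5, 4
Rank v: 2, 4, 7, 5, 3, 6, 1
d = rank(u) − rank(v): 0, 2, 0, -2, -2, -1, 3; Σd² = 22
ρ = 1 − 6Σd² / [n(n²−1)] = 1 − 6×22 / (7×48) = 1 − 132/336 ≈ 0.607

0.607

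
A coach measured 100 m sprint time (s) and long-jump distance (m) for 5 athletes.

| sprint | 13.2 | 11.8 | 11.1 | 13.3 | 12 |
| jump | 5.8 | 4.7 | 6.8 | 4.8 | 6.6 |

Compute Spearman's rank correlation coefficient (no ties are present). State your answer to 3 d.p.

-0.400

Rank sprint: 4, 2, 1, 5, 3
Rank jump: 3, 1, 5, 2, 4
d = rank(sprint) − rank(jump): 1, 1, -4, 3, -1; Σd² = 28
ρ = 1 − 6Σd² / [n(n²−1)] = 1 − 6×28 / (5×24) = 1 − 168/120 ≈ -0.400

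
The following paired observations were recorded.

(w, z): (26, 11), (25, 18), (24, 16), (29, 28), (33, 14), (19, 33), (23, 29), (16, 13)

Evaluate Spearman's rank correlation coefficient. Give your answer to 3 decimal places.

-0.238

Rank w: 6, 5, 4, 7, 8, 2, 3, 1
Rank z: 1, 5, 4, 6, 3, 8, 7, 2
d = rank(w) − rank(z): 5, 0, 0, 1, 5, -6, -4, -1; Σd² = 104
ρ = 1 − 6Σd² / [n(n²−1)] = 1 − 6×104 / (8×63) = 1 − 624/504 ≈ -0.238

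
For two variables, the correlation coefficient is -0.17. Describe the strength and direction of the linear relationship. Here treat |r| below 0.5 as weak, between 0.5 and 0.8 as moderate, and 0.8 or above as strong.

r = -0.17 < 0 so the relationship is negative.
|r| = 0.17, which falls in the weak range.

weak negative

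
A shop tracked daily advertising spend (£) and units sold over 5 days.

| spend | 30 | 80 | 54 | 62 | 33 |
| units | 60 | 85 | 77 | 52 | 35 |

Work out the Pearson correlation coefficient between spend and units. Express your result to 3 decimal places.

n = 5, Σx = 259, Σy = 309, Σx² = 15149, Σy² = 20683, Σxy = 17137
nΣxy − ΣxΣy = 85685 − 80031 = 5654
nΣx² − (Σx)² = 75745 − 67081 = 8664; nΣy² − (Σy)² = 103415 − 95481 = 7934
r = 5654 / √(8664 × 7934) = 5654 / 8290.9695 ≈ 0.682

0.682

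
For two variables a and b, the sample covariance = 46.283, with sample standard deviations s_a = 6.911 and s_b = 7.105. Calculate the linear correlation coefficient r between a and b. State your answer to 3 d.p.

r = Cov(a,b) / (s_a · s_b) = 46.283 / (6.911 × 7.105)
  = 46.283 / 49.1027 ≈ 0.943

0.943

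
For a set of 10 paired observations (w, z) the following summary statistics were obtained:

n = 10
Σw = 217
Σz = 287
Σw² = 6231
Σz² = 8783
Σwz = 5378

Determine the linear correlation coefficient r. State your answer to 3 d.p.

r = (nΣwz − ΣwΣz) / √[(nΣw² − (Σw)²)(nΣz² − (Σz)²)]
Numerator: 10×5378 − 217×287 = -8499
Denominator: √[(62310 − 47089)(87830 − 82369)] = √[15221 × 5461] = 9117.1202
r = -8499 / 9117.1202 ≈ -0.932

-0.932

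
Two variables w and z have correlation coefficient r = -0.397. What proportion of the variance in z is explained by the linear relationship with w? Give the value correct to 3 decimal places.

0.158

r² = (-0.397)² = 0.158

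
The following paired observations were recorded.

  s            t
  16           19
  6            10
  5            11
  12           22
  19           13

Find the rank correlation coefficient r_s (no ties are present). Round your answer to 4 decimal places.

0.5000

Rank s: 4, 2, 1, 3, 5
Rank t: 4, 1, 2, 5, 3
d = rank(s) − rank(t): 0, 1, -1, -2, 2; Σd² = 10
ρ = 1 − 6Σd² / [n(n²−1)] = 1 − 6×10 / (5×24) = 1 − 60/120 ≈ 0.5000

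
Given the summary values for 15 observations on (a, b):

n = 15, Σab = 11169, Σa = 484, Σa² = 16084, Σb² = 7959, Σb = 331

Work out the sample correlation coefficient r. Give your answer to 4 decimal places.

0.8838

r = (nΣab − ΣaΣb) / √[(nΣa² − (Σa)²)(nΣb² − (Σb)²)]
Numerator: 15×11169 − 484×331 = 7331
Denominator: √[(241260 − 234256)(119385 − 109561)] = √[7004 × 9824] = 8295.0163
r = 7331 / 8295.0163 ≈ 0.8838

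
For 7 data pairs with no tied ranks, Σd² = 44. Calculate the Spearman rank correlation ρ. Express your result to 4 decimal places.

0.2143

ρ = 1 − 6Σd² / [n(n²−1)] = 1 − 6×44 / (7×48)
  = 1 − 264/336 = 1 − 0.78571 ≈ 0.2143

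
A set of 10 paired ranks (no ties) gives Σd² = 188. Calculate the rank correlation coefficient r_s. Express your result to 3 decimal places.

ρ = 1 − 6Σd² / [n(n²−1)] = 1 − 6×188 / (10×99)
  = 1 − 1128/990 = 1 − 1.1394 ≈ -0.139

-0.139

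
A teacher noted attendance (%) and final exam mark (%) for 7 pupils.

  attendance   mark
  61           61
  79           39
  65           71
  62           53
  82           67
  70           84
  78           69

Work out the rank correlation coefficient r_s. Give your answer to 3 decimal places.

0.000

Rank attendance: 1, 6, 3, 2, 7, 4, 5
Rank mark: 3, 1, 6, 2, 4, 7, 5
d = rank(attendance) − rank(mark): -2, 5, -3, 0, 3, -3, 0; Σd² = 56
ρ = 1 − 6Σd² / [n(n²−1)] = 1 − 6×56 / (7×48) = 1 − 336/336 ≈ 0.000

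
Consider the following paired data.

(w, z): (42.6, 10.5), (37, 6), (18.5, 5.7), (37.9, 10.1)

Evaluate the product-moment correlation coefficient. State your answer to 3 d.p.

n = 4, Σw = 136, Σz = 32.3, Σw² = 4962.42, Σz² = 280.75, Σwz = 1157.54
nΣwz − ΣwΣz = 4630.16 − 4392.8 = 237.36
nΣw² − (Σw)² = 19849.68 − 18496 = 1353.68; nΣz² − (Σz)² = 1123 − 1043.29 = 79.71
r = 237.36 / √(1353.68 × 79.71) = 237.36 / 328.4841 ≈ 0.723

0.723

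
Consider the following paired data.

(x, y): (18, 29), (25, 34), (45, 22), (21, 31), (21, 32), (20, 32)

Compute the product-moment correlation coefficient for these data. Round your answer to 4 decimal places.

n = 6, Σx = 150, Σy = 180, Σx² = 4256, Σy² = 5490, Σxy = 4325
nΣxy − ΣxΣy = 25950 − 27000 = -1050
nΣx² − (Σx)² = 25536 − 22500 = 3036; nΣy² − (Σy)² = 32940 − 32400 = 540
r = -1050 / √(3036 × 540) = -1050 / 1280.4062 ≈ -0.8201

-0.8201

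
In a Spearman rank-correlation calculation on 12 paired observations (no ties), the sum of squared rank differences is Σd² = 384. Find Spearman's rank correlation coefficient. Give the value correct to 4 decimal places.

-0.3427

ρ = 1 − 6Σd² / [n(n²−1)] = 1 − 6×384 / (12×143)
  = 1 − 2304/1716 = 1 − 1.34266 ≈ -0.3427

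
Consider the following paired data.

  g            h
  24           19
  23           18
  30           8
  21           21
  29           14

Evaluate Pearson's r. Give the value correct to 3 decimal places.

n = 5, Σg = 127, Σh = 80, Σg² = 3287, Σh² = 1386, Σgh = 1957
nΣgh − ΣgΣh = 9785 − 10160 = -375
nΣg² − (Σg)² = 16435 − 16129 = 306; nΣh² − (Σh)² = 6930 − 6400 = 530
r = -375 / √(306 × 530) = -375 / 402.7158 ≈ -0.931

-0.931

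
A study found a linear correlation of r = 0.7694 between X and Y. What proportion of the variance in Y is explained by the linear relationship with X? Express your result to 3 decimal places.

r² = (0.7694)² = 0.592

0.592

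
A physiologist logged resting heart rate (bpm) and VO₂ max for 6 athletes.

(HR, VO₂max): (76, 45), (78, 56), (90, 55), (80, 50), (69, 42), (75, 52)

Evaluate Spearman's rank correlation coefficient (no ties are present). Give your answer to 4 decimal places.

Rank HR: 3, 4, 6, 5, 1, 2
Rank VO₂max: 2, 6, 5, 3, 1, 4
d = rank(HR) − rank(VO₂max): 1, -2, 1, 2, 0, -2; Σd² = 14
ρ = 1 − 6Σd² / [n(n²−1)] = 1 − 6×14 / (6×35) = 1 − 84/210 ≈ 0.6000

0.6000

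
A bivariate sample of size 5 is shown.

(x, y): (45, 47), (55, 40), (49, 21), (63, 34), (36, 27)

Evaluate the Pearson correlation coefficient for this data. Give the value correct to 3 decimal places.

n = 5, Σx = 248, Σy = 169, Σx² = 12716, Σy² = 6135, Σxy = 8458
nΣxy − ΣxΣy = 42290 − 41912 = 378
nΣx² − (Σx)² = 63580 − 61504 = 2076; nΣy² − (Σy)² = 30675 − 28561 = 2114
r = 378 / √(2076 × 2114) = 378 / 2094.9138 ≈ 0.180

0.180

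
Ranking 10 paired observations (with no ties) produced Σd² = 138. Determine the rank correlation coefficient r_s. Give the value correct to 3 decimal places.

ρ = 1 − 6Σd² / [n(n²−1)] = 1 − 6×138 / (10×99)
  = 1 − 828/990 = 1 − 0.8364 ≈ 0.164

0.164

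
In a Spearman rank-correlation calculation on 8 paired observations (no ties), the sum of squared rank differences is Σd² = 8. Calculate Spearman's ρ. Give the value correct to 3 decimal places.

0.905

ρ = 1 − 6Σd² / [n(n²−1)] = 1 − 6×8 / (8×63)
  = 1 − 48/504 = 1 − 0.0952 ≈ 0.905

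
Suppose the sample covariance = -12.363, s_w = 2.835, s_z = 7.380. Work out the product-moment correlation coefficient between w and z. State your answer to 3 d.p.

-0.591

r = Cov(w,z) / (s_w · s_z) = -12.363 / (2.835 × 7.380)
  = -12.363 / 20.9223 ≈ -0.591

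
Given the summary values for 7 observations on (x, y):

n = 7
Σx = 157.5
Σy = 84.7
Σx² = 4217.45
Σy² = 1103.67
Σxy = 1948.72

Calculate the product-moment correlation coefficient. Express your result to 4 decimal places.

0.1865

r = (nΣxy − ΣxΣy) / √[(nΣx² − (Σx)²)(nΣy² − (Σy)²)]
Numerator: 7×1948.72 − 157.5×84.7 = 300.79
Denominator: √[(29522.15 − 24806.25)(7725.69 − 7174.09)] = √[4715.9 × 551.6] = 1612.8516
r = 300.79 / 1612.8516 ≈ 0.1865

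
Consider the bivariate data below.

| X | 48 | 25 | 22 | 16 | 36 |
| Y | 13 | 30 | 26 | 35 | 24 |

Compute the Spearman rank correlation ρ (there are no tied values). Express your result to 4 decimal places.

Rank X: 5, 3, 2, 1, 4
Rank Y: 1, 4, 3, 5, 2
d = rank(X) − rank(Y): 4, -1, -1, -4, 2; Σd² = 38
ρ = 1 − 6Σd² / [n(n²−1)] = 1 − 6×38 / (5×24) = 1 − 228/120 ≈ -0.9000

-0.9000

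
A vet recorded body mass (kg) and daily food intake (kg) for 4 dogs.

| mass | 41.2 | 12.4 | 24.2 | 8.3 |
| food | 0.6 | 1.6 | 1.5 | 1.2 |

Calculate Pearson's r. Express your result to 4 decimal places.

n = 4, Σx = 86.1, Σy = 4.9, Σx² = 2505.73, Σy² = 6.61, Σxy = 90.82
nΣxy − ΣxΣy = 363.28 − 421.89 = -58.61
nΣx² − (Σx)² = 10022.92 − 7413.21 = 2609.71; nΣy² − (Σy)² = 26.44 − 24.01 = 2.43
r = -58.61 / √(2609.71 × 2.43) = -58.61 / 79.6341 ≈ -0.7360

-0.7360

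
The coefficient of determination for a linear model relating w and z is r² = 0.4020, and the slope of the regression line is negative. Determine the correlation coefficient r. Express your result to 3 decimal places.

|r| = √0.4020 = 0.634
The association is negative, so r = −0.634.

-0.634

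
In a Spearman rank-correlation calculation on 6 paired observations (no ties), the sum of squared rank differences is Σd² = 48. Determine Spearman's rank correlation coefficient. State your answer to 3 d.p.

-0.371

ρ = 1 − 6Σd² / [n(n²−1)] = 1 − 6×48 / (6×35)
  = 1 − 288/210 = 1 − 1.3714 ≈ -0.371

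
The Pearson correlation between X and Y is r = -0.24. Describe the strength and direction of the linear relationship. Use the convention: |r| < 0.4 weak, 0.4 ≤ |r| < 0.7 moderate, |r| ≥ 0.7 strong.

weak negative

r = -0.24 < 0 so the relationship is negative.
|r| = 0.24, which falls in the weak range.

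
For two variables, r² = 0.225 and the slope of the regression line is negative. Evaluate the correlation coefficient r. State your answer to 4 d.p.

|r| = √0.225 = 0.4743
The association is negative, so r = −0.4743.

-0.4743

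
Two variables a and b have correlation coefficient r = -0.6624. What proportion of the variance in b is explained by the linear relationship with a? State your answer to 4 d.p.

0.4388

r² = (-0.6624)² = 0.4388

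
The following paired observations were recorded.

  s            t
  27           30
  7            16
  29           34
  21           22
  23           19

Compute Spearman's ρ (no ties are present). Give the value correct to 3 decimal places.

Rank s: 4, 1, 5, 2, 3
Rank t: 4, 1, 5, 3, 2
d = rank(s) − rank(t): 0, 0, 0, -1, 1; Σd² = 2
ρ = 1 − 6Σd² / [n(n²−1)] = 1 − 6×2 / (5×24) = 1 − 12/120 ≈ 0.900

0.900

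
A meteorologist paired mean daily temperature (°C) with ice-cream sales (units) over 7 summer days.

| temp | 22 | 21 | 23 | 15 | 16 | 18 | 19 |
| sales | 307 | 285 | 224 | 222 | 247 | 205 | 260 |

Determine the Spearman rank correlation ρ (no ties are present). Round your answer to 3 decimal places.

Rank temp: 6, 5, 7, 1, 2, 3, 4
Rank sales: 7, 6, 3, 2, 4, 1, 5
d = rank(temp) − rank(sales): -1, -1, 4, -1, -2, 2, -1; Σd² = 28
ρ = 1 − 6Σd² / [n(n²−1)] = 1 − 6×28 / (7×48) = 1 − 168/336 ≈ 0.500

0.500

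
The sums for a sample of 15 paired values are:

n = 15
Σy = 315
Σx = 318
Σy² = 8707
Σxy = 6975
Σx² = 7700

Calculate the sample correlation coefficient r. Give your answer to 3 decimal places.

0.210

r = (nΣxy − ΣxΣy) / √[(nΣx² − (Σx)²)(nΣy² − (Σy)²)]
Numerator: 15×6975 − 318×315 = 4455
Denominator: √[(115500 − 101124)(130605 − 99225)] = √[14376 × 31380] = 21239.5593
r = 4455 / 21239.5593 ≈ 0.210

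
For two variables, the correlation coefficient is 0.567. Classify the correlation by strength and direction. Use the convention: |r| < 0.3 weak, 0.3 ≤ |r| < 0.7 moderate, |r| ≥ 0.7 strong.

r = 0.567 > 0 so the relationship is positive.
|r| = 0.567, which falls in the moderate range.

moderate positive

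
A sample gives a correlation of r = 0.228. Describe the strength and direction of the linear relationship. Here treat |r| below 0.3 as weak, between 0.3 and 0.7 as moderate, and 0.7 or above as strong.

weak positive

r = 0.228 > 0 so the relationship is positive.
|r| = 0.228, which falls in the weak range.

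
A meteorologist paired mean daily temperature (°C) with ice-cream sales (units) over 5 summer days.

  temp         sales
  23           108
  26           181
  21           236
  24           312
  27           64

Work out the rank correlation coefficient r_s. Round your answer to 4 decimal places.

-0.5000

Rank temp: 2, 4, 1, 3, 5
Rank sales: 2, 3, 4, 5, 1
d = rank(temp) − rank(sales): 0, 1, -3, -2, 4; Σd² = 30
ρ = 1 − 6Σd² / [n(n²−1)] = 1 − 6×30 / (5×24) = 1 − 180/120 ≈ -0.5000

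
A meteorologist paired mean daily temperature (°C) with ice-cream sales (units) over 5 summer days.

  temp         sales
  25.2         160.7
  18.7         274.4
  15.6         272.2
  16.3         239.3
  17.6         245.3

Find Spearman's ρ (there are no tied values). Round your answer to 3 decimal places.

-0.300

Rank temp: 5, 4, 1, 2, 3
Rank sales: 1, 5, 4, 2, 3
d = rank(temp) − rank(sales): 4, -1, -3, 0, 0; Σd² = 26
ρ = 1 − 6Σd² / [n(n²−1)] = 1 − 6×26 / (5×24) = 1 − 156/120 ≈ -0.300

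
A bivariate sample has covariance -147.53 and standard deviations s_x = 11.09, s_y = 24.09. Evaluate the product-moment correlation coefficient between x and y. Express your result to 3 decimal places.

-0.552

r = Cov(x,y) / (s_x · s_y) = -147.53 / (11.09 × 24.09)
  = -147.53 / 267.1581 ≈ -0.552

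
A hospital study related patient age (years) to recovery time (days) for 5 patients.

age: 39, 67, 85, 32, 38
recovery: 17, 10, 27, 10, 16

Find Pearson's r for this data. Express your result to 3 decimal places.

0.598

n = 5, Σx = 261, Σy = 80, Σx² = 15703, Σy² = 1474, Σxy = 4556
nΣxy − ΣxΣy = 22780 − 20880 = 1900
nΣx² − (Σx)² = 78515 − 68121 = 10394; nΣy² − (Σy)² = 7370 − 6400 = 970
r = 1900 / √(10394 × 970) = 1900 / 3175.2449 ≈ 0.598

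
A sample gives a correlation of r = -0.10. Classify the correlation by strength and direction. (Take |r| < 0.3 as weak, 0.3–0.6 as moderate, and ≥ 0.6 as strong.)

r = -0.10 < 0 so the relationship is negative.
|r| = 0.10, which falls in the weak range.

weak negative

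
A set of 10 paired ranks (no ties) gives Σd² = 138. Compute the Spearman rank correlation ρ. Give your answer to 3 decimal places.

0.164

ρ = 1 − 6Σd² / [n(n²−1)] = 1 − 6×138 / (10×99)
  = 1 − 828/990 = 1 − 0.8364 ≈ 0.164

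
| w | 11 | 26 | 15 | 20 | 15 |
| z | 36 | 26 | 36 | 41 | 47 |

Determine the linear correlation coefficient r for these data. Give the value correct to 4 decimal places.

-0.5573

n = 5, Σw = 87, Σz = 186, Σw² = 1647, Σz² = 7158, Σwz = 3137
nΣwz − ΣwΣz = 15685 − 16182 = -497
nΣw² − (Σw)² = 8235 − 7569 = 666; nΣz² − (Σz)² = 35790 − 34596 = 1194
r = -497 / √(666 × 1194) = -497 / 891.7421 ≈ -0.5573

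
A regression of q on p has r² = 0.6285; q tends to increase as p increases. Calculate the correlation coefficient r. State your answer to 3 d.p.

|r| = √0.6285 = 0.793
The association is positive, so r = 0.793.

0.793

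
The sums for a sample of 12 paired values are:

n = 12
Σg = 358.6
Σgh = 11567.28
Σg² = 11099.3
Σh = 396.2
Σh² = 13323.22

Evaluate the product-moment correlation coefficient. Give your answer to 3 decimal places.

r = (nΣgh − ΣgΣh) / √[(nΣg² − (Σg)²)(nΣh² − (Σh)²)]
Numerator: 12×11567.28 − 358.6×396.2 = -3269.96
Denominator: √[(133191.6 − 128593.96)(159878.64 − 156974.44)] = √[4597.64 × 2904.2] = 3654.1026
r = -3269.96 / 3654.1026 ≈ -0.895

-0.895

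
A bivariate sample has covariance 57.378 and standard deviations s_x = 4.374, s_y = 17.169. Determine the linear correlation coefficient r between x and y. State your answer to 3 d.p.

0.764

r = Cov(x,y) / (s_x · s_y) = 57.378 / (4.374 × 17.169)
  = 57.378 / 75.0972 ≈ 0.764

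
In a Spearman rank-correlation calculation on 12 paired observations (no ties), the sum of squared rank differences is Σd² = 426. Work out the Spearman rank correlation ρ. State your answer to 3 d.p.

-0.490

ρ = 1 − 6Σd² / [n(n²−1)] = 1 − 6×426 / (12×143)
  = 1 − 2556/1716 = 1 − 1.4895 ≈ -0.490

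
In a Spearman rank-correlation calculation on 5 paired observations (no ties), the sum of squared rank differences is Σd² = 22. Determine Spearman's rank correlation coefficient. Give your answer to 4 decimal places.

ρ = 1 − 6Σd² / [n(n²−1)] = 1 − 6×22 / (5×24)
  = 1 − 132/120 = 1 − 1.10000 ≈ -0.1000

-0.1000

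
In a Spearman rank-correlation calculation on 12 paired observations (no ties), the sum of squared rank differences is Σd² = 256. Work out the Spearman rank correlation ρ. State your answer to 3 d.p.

0.105

ρ = 1 − 6Σd² / [n(n²−1)] = 1 − 6×256 / (12×143)
  = 1 − 1536/1716 = 1 − 0.8951 ≈ 0.105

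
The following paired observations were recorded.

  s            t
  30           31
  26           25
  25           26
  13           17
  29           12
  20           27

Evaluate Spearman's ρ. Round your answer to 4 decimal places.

Rank s: 6, 4, 3, 1, 5, 2
Rank t: 6, 3, 4, 2, 1, 5
d = rank(s) − rank(t): 0, 1, -1, -1, 4, -3; Σd² = 28
ρ = 1 − 6Σd² / [n(n²−1)] = 1 − 6×28 / (6×35) = 1 − 168/210 ≈ 0.2000

0.2000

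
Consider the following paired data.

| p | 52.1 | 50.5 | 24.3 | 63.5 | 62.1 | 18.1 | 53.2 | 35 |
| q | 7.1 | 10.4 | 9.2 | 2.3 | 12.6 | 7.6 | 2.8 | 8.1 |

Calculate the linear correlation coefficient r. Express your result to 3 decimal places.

-0.186

n = 8, Σp = 358.8, Σq = 60.1, Σp² = 18126.66, Σq² = 538.47, Σpq = 2617.2
nΣpq − ΣpΣq = 20937.6 − 21563.88 = -626.28
nΣp² − (Σp)² = 145013.28 − 128737.44 = 16275.84; nΣq² − (Σq)² = 4307.76 − 3612.01 = 695.75
r = -626.28 / √(16275.84 × 695.75) = -626.28 / 3365.1026 ≈ -0.186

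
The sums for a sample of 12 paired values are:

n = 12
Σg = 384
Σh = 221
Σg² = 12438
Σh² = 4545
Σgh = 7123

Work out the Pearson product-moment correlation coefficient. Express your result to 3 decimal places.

r = (nΣgh − ΣgΣh) / √[(nΣg² − (Σg)²)(nΣh² − (Σh)²)]
Numerator: 12×7123 − 384×221 = 612
Denominator: √[(149256 − 147456)(54540 − 48841)] = √[1800 × 5699] = 3202.8425
r = 612 / 3202.8425 ≈ 0.191

0.191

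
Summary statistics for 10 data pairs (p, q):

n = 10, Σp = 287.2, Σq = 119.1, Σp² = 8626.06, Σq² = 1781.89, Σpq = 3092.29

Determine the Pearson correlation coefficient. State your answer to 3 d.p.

r = (nΣpq − ΣpΣq) / √[(nΣp² − (Σp)²)(nΣq² − (Σq)²)]
Numerator: 10×3092.29 − 287.2×119.1 = -3282.62
Denominator: √[(86260.6 − 82483.84)(17818.9 − 14184.81)] = √[3776.76 × 3634.09] = 3704.7383
r = -3282.62 / 3704.7383 ≈ -0.886

-0.886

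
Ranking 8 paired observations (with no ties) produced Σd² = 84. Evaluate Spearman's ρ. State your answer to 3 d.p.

ρ = 1 − 6Σd² / [n(n²−1)] = 1 − 6×84 / (8×63)
  = 1 − 504/504 = 1 − 1.0000 ≈ 0.000

0.000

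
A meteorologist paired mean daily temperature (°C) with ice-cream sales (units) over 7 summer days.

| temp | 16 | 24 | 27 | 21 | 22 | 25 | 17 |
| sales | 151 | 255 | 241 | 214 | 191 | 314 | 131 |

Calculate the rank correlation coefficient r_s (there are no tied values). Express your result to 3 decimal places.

0.821

Rank temp: 1, 5, 7, 3, 4, 6, 2
Rank sales: 2, 6, 5, 4, 3, 7, 1
d = rank(temp) − rank(sales): -1, -1, 2, -1, 1, -1, 1; Σd² = 10
ρ = 1 − 6Σd² / [n(n²−1)] = 1 − 6×10 / (7×48) = 1 − 60/336 ≈ 0.821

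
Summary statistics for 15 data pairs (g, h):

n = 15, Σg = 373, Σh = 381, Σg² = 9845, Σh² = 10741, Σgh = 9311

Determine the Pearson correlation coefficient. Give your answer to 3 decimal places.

r = (nΣgh − ΣgΣh) / √[(nΣg² − (Σg)²)(nΣh² − (Σh)²)]
Numerator: 15×9311 − 373×381 = -2448
Denominator: √[(147675 − 139129)(161115 − 145161)] = √[8546 × 15954] = 11676.5956
r = -2448 / 11676.5956 ≈ -0.210

-0.210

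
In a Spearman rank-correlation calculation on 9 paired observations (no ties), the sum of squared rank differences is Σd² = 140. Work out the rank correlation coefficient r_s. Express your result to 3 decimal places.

-0.167

ρ = 1 − 6Σd² / [n(n²−1)] = 1 − 6×140 / (9×80)
  = 1 − 840/720 = 1 − 1.1667 ≈ -0.167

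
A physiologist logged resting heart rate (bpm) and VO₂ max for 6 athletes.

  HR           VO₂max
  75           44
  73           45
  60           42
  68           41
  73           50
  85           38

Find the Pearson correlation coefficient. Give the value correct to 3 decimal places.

-0.200

n = 6, Σx = 434, Σy = 260, Σx² = 31732, Σy² = 11350, Σxy = 18773
nΣxy − ΣxΣy = 112638 − 112840 = -202
nΣx² − (Σx)² = 190392 − 188356 = 2036; nΣy² − (Σy)² = 68100 − 67600 = 500
r = -202 / √(2036 × 500) = -202 / 1008.9599 ≈ -0.200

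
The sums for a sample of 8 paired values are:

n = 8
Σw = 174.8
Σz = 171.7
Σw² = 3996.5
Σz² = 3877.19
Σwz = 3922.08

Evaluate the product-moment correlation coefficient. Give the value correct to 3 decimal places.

0.924

r = (nΣwz − ΣwΣz) / √[(nΣw² − (Σw)²)(nΣz² − (Σz)²)]
Numerator: 8×3922.08 − 174.8×171.7 = 1363.48
Denominator: √[(31972 − 30555.04)(31017.52 − 29480.89)] = √[1416.96 × 1536.63] = 1475.5823
r = 1363.48 / 1475.5823 ≈ 0.924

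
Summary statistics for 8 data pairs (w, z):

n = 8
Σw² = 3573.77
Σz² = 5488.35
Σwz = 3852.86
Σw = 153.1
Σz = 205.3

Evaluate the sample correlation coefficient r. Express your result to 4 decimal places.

r = (nΣwz − ΣwΣz) / √[(nΣw² − (Σw)²)(nΣz² − (Σz)²)]
Numerator: 8×3852.86 − 153.1×205.3 = -608.55
Denominator: √[(28590.16 − 23439.61)(43906.8 − 42148.09)] = √[5150.55 × 1758.71] = 3009.7049
r = -608.55 / 3009.7049 ≈ -0.2022

-0.2022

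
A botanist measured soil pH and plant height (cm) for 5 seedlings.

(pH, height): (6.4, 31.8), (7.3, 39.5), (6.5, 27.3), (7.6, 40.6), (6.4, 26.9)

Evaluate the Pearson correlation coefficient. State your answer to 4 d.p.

0.9365

n = 5, Σx = 34.2, Σy = 166.1, Σx² = 235.22, Σy² = 5688.75, Σxy = 1150.04
nΣxy − ΣxΣy = 5750.2 − 5680.62 = 69.58
nΣx² − (Σx)² = 1176.1 − 1169.64 = 6.46; nΣy² − (Σy)² = 28443.75 − 27589.21 = 854.54
r = 69.58 / √(6.46 × 854.54) = 69.58 / 74.2989 ≈ 0.9365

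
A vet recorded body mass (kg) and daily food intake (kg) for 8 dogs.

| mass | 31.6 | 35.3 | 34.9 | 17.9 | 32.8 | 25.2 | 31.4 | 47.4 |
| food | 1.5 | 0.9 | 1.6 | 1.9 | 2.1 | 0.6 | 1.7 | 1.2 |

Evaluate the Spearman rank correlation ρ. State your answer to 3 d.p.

Rank mass: 4, 7, 6, 1, 5, 2, 3, 8
Rank food: 4, 2, 5, 7, 8, 1, 6, 3
d = rank(mass) − rank(food): 0, 5, 1, -6, -3, 1, -3, 5; Σd² = 106
ρ = 1 − 6Σd² / [n(n²−1)] = 1 − 6×106 / (8×63) = 1 − 636/504 ≈ -0.262

-0.262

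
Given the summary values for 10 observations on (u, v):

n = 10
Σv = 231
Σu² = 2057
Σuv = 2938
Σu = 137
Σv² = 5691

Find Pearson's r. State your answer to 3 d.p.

r = (nΣuv − ΣuΣv) / √[(nΣu² − (Σu)²)(nΣv² − (Σv)²)]
Numerator: 10×2938 − 137×231 = -2267
Denominator: √[(20570 − 18769)(56910 − 53361)] = √[1801 × 3549] = 2528.1909
r = -2267 / 2528.1909 ≈ -0.897

-0.897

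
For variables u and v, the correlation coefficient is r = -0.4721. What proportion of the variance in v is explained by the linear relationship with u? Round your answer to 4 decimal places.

0.2229

r² = (-0.4721)² = 0.2229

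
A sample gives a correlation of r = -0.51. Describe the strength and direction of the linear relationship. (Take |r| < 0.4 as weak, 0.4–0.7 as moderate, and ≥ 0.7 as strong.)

r = -0.51 < 0 so the relationship is negative.
|r| = 0.51, which falls in the moderate range.

moderate negative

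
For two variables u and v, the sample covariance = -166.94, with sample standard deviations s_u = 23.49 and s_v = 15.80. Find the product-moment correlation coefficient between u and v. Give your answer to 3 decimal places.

-0.450

r = Cov(u,v) / (s_u · s_v) = -166.94 / (23.49 × 15.80)
  = -166.94 / 371.1420 ≈ -0.450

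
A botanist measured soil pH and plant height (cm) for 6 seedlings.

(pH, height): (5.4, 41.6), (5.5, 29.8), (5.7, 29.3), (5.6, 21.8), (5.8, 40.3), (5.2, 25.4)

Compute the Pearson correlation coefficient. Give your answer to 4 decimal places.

n = 6, Σx = 33.2, Σy = 188.2, Σx² = 183.94, Σy² = 6221.58, Σxy = 1043.45
nΣxy − ΣxΣy = 6260.7 − 6248.24 = 12.46
nΣx² − (Σx)² = 1103.64 − 1102.24 = 1.4; nΣy² − (Σy)² = 37329.48 − 35419.24 = 1910.24
r = 12.46 / √(1.4 × 1910.24) = 12.46 / 51.7140 ≈ 0.2409

0.2409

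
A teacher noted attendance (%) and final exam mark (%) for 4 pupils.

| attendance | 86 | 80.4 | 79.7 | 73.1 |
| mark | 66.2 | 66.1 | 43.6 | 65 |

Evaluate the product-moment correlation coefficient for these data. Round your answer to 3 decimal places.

0.058

n = 4, Σx = 319.2, Σy = 240.9, Σx² = 25555.86, Σy² = 14877.61, Σxy = 19234.06
nΣxy − ΣxΣy = 76936.24 − 76895.28 = 40.96
nΣx² − (Σx)² = 102223.44 − 101888.64 = 334.8; nΣy² − (Σy)² = 59510.44 − 58032.81 = 1477.63
r = 40.96 / √(334.8 × 1477.63) = 40.96 / 703.3566 ≈ 0.058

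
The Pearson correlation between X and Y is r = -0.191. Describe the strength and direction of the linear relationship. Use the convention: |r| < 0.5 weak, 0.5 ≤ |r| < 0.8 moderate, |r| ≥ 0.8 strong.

weak negative

r = -0.191 < 0 so the relationship is negative.
|r| = 0.191, which falls in the weak range.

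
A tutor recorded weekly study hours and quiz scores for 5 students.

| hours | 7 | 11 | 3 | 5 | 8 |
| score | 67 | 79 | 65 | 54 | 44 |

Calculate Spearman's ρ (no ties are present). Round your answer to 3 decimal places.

0.300

Rank hours: 3, 5, 1, 2, 4
Rank score: 4, 5, 3, 2, 1
d = rank(hours) − rank(score): -1, 0, -2, 0, 3; Σd² = 14
ρ = 1 − 6Σd² / [n(n²−1)] = 1 − 6×14 / (5×24) = 1 − 84/120 ≈ 0.300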